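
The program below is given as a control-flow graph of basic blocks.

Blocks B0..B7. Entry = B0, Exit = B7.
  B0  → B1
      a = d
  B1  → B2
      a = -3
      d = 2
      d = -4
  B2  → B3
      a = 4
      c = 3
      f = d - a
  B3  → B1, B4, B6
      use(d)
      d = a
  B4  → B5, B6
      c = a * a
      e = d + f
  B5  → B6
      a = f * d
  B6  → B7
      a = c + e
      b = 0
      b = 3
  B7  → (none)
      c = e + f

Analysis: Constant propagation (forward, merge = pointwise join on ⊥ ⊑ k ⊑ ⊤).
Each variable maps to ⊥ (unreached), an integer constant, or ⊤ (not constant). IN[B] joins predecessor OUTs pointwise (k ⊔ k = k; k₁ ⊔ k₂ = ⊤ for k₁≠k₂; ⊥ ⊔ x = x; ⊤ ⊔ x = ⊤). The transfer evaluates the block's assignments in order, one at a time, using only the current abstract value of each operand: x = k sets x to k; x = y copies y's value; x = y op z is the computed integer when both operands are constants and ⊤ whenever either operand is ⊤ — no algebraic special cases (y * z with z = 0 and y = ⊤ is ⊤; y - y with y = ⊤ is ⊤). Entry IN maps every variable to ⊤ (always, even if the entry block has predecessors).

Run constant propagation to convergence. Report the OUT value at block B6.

Answer: {a: ⊤, b: 3, c: ⊤, d: 4, e: ⊤, f: -8}

Derivation:
Per-block solution:
  B0: | IN=(all ⊤) | OUT=(all ⊤)
  B1: | IN=(all ⊤) | OUT={a:-3, d:-4; rest ⊤}
  B2: | IN={a:-3, d:-4; rest ⊤} | OUT={a:4, c:3, d:-4, f:-8; rest ⊤}
  B3: | IN={a:4, c:3, d:-4, f:-8; rest ⊤} | OUT={a:4, c:3, d:4, f:-8; rest ⊤}
  B4: | IN={a:4, c:3, d:4, f:-8; rest ⊤} | OUT={a:4, c:16, d:4, e:-4, f:-8; rest ⊤}
  B5: | IN={a:4, c:16, d:4, e:-4, f:-8; rest ⊤} | OUT={a:-32, c:16, d:4, e:-4, f:-8; rest ⊤}
  B6: | IN={d:4, f:-8; rest ⊤} | OUT={b:3, d:4, f:-8; rest ⊤}
  B7: | IN={b:3, d:4, f:-8; rest ⊤} | OUT={b:3, d:4, f:-8; rest ⊤}

Merge at B6: IN[B6] = OUT[B3] ⊔ OUT[B4] ⊔ OUT[B5] = {a: ⊤, b: ⊤, c: ⊤, d: 4, e: ⊤, f: -8}
Applying B6's transfer function to that IN value gives OUT[B6] (row B6 above).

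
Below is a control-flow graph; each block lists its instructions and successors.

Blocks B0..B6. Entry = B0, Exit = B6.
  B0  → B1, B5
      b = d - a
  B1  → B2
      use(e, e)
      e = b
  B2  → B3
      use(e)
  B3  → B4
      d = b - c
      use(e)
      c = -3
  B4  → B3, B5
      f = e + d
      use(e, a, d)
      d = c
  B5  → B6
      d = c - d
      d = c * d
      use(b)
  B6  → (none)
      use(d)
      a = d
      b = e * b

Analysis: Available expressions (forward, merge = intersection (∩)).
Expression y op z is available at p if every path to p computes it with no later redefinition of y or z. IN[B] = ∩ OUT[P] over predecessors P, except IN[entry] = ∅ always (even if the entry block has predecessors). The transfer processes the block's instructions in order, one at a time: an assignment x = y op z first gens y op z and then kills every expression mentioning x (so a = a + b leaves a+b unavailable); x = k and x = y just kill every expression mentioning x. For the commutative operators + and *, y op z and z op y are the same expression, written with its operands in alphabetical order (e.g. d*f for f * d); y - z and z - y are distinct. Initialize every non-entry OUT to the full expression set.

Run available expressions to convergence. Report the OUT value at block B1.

Answer: {d-a}

Trace:
Converged values:
  B0:  IN={}  OUT={d-a}
  B1:  IN={d-a}  OUT={d-a}
  B2:  IN={d-a}  OUT={d-a}
  B3:  IN={}  OUT={}
  B4:  IN={}  OUT={}
  B5:  IN={}  OUT={}
  B6:  IN={}  OUT={}

Merge at B1: IN[B1] = OUT[B0] = {d-a}
Applying B1's transfer function to that IN value gives OUT[B1] (row B1 above).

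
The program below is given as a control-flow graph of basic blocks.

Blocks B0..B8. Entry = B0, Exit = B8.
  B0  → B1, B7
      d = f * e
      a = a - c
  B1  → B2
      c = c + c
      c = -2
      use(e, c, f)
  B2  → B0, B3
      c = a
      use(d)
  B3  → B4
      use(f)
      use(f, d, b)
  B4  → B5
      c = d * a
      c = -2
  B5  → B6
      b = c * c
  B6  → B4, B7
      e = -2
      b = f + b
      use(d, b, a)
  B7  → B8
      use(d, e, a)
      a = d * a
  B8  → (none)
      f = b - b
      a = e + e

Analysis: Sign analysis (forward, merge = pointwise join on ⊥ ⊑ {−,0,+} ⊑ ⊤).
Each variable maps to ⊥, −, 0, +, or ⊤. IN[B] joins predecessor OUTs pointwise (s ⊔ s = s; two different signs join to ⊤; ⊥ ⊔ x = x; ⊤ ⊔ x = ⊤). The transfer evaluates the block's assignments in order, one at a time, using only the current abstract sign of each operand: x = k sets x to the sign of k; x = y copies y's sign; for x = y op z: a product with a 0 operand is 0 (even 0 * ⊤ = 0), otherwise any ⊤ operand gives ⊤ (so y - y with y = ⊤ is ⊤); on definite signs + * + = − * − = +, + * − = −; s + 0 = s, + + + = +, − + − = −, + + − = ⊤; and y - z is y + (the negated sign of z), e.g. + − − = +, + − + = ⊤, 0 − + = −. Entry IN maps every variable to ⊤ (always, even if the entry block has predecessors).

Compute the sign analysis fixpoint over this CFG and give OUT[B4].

Answer: {a: ⊤, b: ⊤, c: -, d: ⊤, e: ⊤, f: ⊤}

Working:
Fixpoint table:
  B0: | IN=(all ⊤) | OUT=(all ⊤)
  B1: | IN=(all ⊤) | OUT={c:-; rest ⊤}
  B2: | IN={c:-; rest ⊤} | OUT=(all ⊤)
  B3: | IN=(all ⊤) | OUT=(all ⊤)
  B4: | IN=(all ⊤) | OUT={c:-; rest ⊤}
  B5: | IN={c:-; rest ⊤} | OUT={b:+, c:-; rest ⊤}
  B6: | IN={b:+, c:-; rest ⊤} | OUT={c:-, e:-; rest ⊤}
  B7: | IN=(all ⊤) | OUT=(all ⊤)
  B8: | IN=(all ⊤) | OUT=(all ⊤)

Merge at B4: IN[B4] = OUT[B3] ⊔ OUT[B6] = {a: ⊤, b: ⊤, c: ⊤, d: ⊤, e: ⊤, f: ⊤}
Applying B4's transfer function to that IN value gives OUT[B4] (row B4 above).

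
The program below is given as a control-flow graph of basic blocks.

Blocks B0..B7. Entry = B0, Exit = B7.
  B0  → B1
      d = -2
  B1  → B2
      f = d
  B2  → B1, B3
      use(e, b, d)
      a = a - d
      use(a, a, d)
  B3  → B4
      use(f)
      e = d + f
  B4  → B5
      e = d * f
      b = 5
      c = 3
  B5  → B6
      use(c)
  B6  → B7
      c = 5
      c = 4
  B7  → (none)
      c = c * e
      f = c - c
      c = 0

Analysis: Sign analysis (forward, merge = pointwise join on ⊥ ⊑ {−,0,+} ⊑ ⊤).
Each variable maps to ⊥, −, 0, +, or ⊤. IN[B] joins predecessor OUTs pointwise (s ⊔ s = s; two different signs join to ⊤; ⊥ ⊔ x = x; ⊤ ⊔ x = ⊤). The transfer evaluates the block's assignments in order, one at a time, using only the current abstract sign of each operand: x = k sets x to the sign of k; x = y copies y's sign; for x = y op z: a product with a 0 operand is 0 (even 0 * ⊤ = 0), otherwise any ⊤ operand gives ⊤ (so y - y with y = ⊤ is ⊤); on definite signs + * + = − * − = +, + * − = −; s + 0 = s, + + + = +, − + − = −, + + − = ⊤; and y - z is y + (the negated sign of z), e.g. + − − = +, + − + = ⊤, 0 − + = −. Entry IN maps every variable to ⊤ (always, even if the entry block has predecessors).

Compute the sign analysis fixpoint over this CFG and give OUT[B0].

Converged values:
  B0:  IN=(all ⊤)  OUT={d:-; rest ⊤}
  B1:  IN={d:-; rest ⊤}  OUT={d:-, f:-; rest ⊤}
  B2:  IN={d:-, f:-; rest ⊤}  OUT={d:-, f:-; rest ⊤}
  B3:  IN={d:-, f:-; rest ⊤}  OUT={d:-, e:-, f:-; rest ⊤}
  B4:  IN={d:-, e:-, f:-; rest ⊤}  OUT={b:+, c:+, d:-, e:+, f:-; rest ⊤}
  B5:  IN={b:+, c:+, d:-, e:+, f:-; rest ⊤}  OUT={b:+, c:+, d:-, e:+, f:-; rest ⊤}
  B6:  IN={b:+, c:+, d:-, e:+, f:-; rest ⊤}  OUT={b:+, c:+, d:-, e:+, f:-; rest ⊤}
  B7:  IN={b:+, c:+, d:-, e:+, f:-; rest ⊤}  OUT={b:+, c:0, d:-, e:+; rest ⊤}

B0 is the boundary node: IN[B0] = {a: ⊤, b: ⊤, c: ⊤, d: ⊤, e: ⊤, f: ⊤}
Applying B0's transfer function to that IN value gives OUT[B0] (row B0 above).

Answer: {a: ⊤, b: ⊤, c: ⊤, d: -, e: ⊤, f: ⊤}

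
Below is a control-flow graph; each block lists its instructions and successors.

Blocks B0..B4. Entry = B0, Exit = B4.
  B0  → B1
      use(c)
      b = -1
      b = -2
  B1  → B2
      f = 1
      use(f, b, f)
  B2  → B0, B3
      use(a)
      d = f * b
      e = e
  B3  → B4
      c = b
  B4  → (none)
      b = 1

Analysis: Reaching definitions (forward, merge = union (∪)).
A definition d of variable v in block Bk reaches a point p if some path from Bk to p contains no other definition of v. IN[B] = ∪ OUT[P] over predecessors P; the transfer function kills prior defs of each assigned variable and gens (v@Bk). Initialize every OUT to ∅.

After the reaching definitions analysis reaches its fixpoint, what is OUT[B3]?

Answer: {b@B0, c@B3, d@B2, e@B2, f@B1}

Trace:
Converged values:
  B0:   IN={b@B0, d@B2, e@B2, f@B1}   OUT={b@B0, d@B2, e@B2, f@B1}
  B1:   IN={b@B0, d@B2, e@B2, f@B1}   OUT={b@B0, d@B2, e@B2, f@B1}
  B2:   IN={b@B0, d@B2, e@B2, f@B1}   OUT={b@B0, d@B2, e@B2, f@B1}
  B3:   IN={b@B0, d@B2, e@B2, f@B1}   OUT={b@B0, c@B3, d@B2, e@B2, f@B1}
  B4:   IN={b@B0, c@B3, d@B2, e@B2, f@B1}   OUT={b@B4, c@B3, d@B2, e@B2, f@B1}

Merge at B3: IN[B3] = OUT[B2] = {b@B0, d@B2, e@B2, f@B1}
Applying B3's transfer function to that IN value gives OUT[B3] (row B3 above).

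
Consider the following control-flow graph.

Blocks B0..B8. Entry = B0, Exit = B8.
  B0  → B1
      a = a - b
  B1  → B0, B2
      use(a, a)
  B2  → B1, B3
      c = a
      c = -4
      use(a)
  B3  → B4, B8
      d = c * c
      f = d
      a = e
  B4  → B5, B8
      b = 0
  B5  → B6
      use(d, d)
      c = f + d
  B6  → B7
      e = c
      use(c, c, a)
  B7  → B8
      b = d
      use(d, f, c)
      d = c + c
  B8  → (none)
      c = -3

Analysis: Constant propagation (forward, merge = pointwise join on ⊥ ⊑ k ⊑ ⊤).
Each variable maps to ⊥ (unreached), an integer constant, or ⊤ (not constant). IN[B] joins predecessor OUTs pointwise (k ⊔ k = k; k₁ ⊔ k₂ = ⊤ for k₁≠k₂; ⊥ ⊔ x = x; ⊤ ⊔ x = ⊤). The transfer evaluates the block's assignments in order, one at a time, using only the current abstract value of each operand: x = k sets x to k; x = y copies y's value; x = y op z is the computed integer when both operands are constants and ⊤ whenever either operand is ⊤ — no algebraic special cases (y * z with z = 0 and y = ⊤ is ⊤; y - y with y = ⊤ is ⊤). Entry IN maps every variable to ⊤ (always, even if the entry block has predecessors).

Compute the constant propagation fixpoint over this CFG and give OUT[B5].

Converged values:
  B0: | IN=(all ⊤) | OUT=(all ⊤)
  B1: | IN=(all ⊤) | OUT=(all ⊤)
  B2: | IN=(all ⊤) | OUT={c:-4; rest ⊤}
  B3: | IN={c:-4; rest ⊤} | OUT={c:-4, d:16, f:16; rest ⊤}
  B4: | IN={c:-4, d:16, f:16; rest ⊤} | OUT={b:0, c:-4, d:16, f:16; rest ⊤}
  B5: | IN={b:0, c:-4, d:16, f:16; rest ⊤} | OUT={b:0, c:32, d:16, f:16; rest ⊤}
  B6: | IN={b:0, c:32, d:16, f:16; rest ⊤} | OUT={b:0, c:32, d:16, e:32, f:16; rest ⊤}
  B7: | IN={b:0, c:32, d:16, e:32, f:16; rest ⊤} | OUT={b:16, c:32, d:64, e:32, f:16; rest ⊤}
  B8: | IN={f:16; rest ⊤} | OUT={c:-3, f:16; rest ⊤}

Merge at B5: IN[B5] = OUT[B4] = {a: ⊤, b: 0, c: -4, d: 16, e: ⊤, f: 16}
Applying B5's transfer function to that IN value gives OUT[B5] (row B5 above).

Answer: {a: ⊤, b: 0, c: 32, d: 16, e: ⊤, f: 16}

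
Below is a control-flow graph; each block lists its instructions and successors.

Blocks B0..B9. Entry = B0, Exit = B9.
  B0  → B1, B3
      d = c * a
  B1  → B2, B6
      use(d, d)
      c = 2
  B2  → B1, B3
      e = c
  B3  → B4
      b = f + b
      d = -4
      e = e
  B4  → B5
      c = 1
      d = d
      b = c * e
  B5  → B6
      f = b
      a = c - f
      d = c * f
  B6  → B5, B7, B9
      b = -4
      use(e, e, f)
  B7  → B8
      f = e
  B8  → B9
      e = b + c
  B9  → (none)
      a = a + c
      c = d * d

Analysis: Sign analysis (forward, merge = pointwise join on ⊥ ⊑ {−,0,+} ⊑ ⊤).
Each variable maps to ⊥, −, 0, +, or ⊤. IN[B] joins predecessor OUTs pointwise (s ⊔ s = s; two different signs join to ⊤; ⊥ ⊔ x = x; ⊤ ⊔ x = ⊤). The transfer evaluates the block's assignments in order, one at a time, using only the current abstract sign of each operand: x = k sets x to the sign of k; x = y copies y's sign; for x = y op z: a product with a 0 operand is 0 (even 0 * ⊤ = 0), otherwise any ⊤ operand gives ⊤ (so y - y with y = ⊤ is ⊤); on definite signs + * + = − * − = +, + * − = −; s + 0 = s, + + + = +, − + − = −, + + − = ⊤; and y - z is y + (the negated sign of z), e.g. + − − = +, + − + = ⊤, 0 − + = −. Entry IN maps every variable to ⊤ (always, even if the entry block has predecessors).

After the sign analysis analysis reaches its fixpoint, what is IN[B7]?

Answer: {a: ⊤, b: -, c: +, d: ⊤, e: ⊤, f: ⊤}

Trace:
Per-block solution:
  B0:   IN=(all ⊤)   OUT=(all ⊤)
  B1:   IN=(all ⊤)   OUT={c:+; rest ⊤}
  B2:   IN={c:+; rest ⊤}   OUT={c:+, e:+; rest ⊤}
  B3:   IN=(all ⊤)   OUT={d:-; rest ⊤}
  B4:   IN={d:-; rest ⊤}   OUT={c:+, d:-; rest ⊤}
  B5:   IN={c:+; rest ⊤}   OUT={c:+; rest ⊤}
  B6:   IN={c:+; rest ⊤}   OUT={b:-, c:+; rest ⊤}
  B7:   IN={b:-, c:+; rest ⊤}   OUT={b:-, c:+; rest ⊤}
  B8:   IN={b:-, c:+; rest ⊤}   OUT={b:-, c:+; rest ⊤}
  B9:   IN={b:-, c:+; rest ⊤}   OUT={b:-; rest ⊤}

Merge at B7: IN[B7] = OUT[B6] = {a: ⊤, b: -, c: +, d: ⊤, e: ⊤, f: ⊤}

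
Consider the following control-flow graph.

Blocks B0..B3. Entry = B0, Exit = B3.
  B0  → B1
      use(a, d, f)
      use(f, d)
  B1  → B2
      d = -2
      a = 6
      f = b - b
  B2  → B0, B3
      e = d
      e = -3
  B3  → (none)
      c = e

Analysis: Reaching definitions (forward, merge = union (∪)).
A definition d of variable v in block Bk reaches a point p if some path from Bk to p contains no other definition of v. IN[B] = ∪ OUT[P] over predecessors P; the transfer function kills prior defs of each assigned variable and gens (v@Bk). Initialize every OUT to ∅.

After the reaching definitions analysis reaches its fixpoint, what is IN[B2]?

Answer: {a@B1, d@B1, e@B2, f@B1}

Derivation:
Fixpoint table:
  B0:   IN={a@B1, d@B1, e@B2, f@B1}   OUT={a@B1, d@B1, e@B2, f@B1}
  B1:   IN={a@B1, d@B1, e@B2, f@B1}   OUT={a@B1, d@B1, e@B2, f@B1}
  B2:   IN={a@B1, d@B1, e@B2, f@B1}   OUT={a@B1, d@B1, e@B2, f@B1}
  B3:   IN={a@B1, d@B1, e@B2, f@B1}   OUT={a@B1, c@B3, d@B1, e@B2, f@B1}

Merge at B2: IN[B2] = OUT[B1] = {a@B1, d@B1, e@B2, f@B1}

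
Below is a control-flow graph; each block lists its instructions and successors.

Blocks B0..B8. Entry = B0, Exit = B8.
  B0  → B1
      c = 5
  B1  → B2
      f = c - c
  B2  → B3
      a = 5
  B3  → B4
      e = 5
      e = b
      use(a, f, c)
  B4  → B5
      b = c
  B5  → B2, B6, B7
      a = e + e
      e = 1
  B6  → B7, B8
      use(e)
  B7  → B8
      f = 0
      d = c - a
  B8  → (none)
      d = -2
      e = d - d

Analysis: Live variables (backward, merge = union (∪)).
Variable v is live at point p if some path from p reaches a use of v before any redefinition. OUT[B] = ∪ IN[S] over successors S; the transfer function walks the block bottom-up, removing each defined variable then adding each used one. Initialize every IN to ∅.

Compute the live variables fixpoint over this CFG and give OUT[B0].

Answer: {b, c}

Trace:
Converged values:
  B0:   IN={b}   OUT={b, c}
  B1:   IN={b, c}   OUT={b, c, f}
  B2:   IN={b, c, f}   OUT={a, b, c, f}
  B3:   IN={a, b, c, f}   OUT={c, e, f}
  B4:   IN={c, e, f}   OUT={b, c, e, f}
  B5:   IN={b, c, e, f}   OUT={a, b, c, e, f}
  B6:   IN={a, c, e}   OUT={a, c}
  B7:   IN={a, c}   OUT={}
  B8:   IN={}   OUT={}

Merge at B0: OUT[B0] = IN[B1] = {b, c}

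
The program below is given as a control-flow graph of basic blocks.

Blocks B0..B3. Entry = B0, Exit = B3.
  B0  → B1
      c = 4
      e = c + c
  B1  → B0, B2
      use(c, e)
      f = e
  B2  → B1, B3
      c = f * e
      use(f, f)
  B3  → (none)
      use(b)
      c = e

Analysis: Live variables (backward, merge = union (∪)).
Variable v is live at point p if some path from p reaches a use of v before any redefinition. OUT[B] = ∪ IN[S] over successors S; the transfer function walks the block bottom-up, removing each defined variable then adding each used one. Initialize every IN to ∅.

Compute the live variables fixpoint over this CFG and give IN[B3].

Converged values:
  B0: | IN={b} | OUT={b, c, e}
  B1: | IN={b, c, e} | OUT={b, e, f}
  B2: | IN={b, e, f} | OUT={b, c, e}
  B3: | IN={b, e} | OUT={}

B3 is the boundary node: OUT[B3] = {}
Applying B3's transfer function to that OUT value gives IN[B3] (row B3 above).

Answer: {b, e}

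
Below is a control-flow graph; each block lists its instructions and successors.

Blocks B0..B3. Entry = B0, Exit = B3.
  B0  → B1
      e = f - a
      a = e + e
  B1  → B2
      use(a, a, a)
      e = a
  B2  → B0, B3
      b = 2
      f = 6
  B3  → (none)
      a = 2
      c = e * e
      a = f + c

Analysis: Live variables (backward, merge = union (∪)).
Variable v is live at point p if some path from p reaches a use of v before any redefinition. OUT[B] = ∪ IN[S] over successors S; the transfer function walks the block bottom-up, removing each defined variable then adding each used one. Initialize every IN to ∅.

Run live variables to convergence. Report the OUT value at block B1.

Converged values:
  B0:  IN={a, f}  OUT={a}
  B1:  IN={a}  OUT={a, e}
  B2:  IN={a, e}  OUT={a, e, f}
  B3:  IN={e, f}  OUT={}

Merge at B1: OUT[B1] = IN[B2] = {a, e}

Answer: {a, e}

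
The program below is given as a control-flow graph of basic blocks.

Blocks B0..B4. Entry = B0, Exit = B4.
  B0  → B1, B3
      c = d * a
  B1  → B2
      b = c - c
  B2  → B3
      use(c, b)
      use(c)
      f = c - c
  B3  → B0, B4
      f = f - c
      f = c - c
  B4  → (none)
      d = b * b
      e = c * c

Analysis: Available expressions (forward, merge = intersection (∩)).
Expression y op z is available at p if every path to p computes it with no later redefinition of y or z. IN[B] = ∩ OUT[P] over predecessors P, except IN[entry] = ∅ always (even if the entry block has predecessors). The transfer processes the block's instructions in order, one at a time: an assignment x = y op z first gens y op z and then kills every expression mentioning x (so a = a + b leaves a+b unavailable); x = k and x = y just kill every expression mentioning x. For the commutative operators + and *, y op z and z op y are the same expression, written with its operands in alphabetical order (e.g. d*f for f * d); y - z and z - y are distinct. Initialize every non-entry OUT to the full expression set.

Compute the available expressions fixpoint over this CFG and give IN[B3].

Answer: {a*d}

Trace:
Converged values:
  B0:   IN={}   OUT={a*d}
  B1:   IN={a*d}   OUT={a*d, c-c}
  B2:   IN={a*d, c-c}   OUT={a*d, c-c}
  B3:   IN={a*d}   OUT={a*d, c-c}
  B4:   IN={a*d, c-c}   OUT={b*b, c*c, c-c}

Merge at B3: IN[B3] = OUT[B0] ∩ OUT[B2] = {a*d}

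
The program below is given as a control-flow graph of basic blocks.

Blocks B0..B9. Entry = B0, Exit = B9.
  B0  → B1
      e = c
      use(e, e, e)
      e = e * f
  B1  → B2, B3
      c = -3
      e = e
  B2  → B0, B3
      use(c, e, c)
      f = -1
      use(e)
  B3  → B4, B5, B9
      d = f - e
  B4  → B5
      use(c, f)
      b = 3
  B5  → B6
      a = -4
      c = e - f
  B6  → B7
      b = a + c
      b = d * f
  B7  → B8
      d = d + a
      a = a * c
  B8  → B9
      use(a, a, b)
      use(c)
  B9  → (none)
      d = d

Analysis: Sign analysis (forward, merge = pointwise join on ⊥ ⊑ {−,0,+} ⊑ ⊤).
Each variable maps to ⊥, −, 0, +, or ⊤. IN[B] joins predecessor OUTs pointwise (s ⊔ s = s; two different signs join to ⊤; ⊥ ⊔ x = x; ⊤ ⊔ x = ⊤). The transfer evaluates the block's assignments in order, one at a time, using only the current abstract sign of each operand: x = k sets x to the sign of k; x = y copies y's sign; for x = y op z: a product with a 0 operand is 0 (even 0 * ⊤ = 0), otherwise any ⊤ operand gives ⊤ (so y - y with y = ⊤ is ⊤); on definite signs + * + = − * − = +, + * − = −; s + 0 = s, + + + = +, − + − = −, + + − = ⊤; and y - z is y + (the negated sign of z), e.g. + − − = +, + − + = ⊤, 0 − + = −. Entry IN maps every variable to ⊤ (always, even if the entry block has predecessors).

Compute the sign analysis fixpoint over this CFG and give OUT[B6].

Answer: {a: -, b: ⊤, c: ⊤, d: ⊤, e: ⊤, f: ⊤}

Working:
Per-block solution:
  B0: | IN=(all ⊤) | OUT=(all ⊤)
  B1: | IN=(all ⊤) | OUT={c:-; rest ⊤}
  B2: | IN={c:-; rest ⊤} | OUT={c:-, f:-; rest ⊤}
  B3: | IN={c:-; rest ⊤} | OUT={c:-; rest ⊤}
  B4: | IN={c:-; rest ⊤} | OUT={b:+, c:-; rest ⊤}
  B5: | IN={c:-; rest ⊤} | OUT={a:-; rest ⊤}
  B6: | IN={a:-; rest ⊤} | OUT={a:-; rest ⊤}
  B7: | IN={a:-; rest ⊤} | OUT=(all ⊤)
  B8: | IN=(all ⊤) | OUT=(all ⊤)
  B9: | IN=(all ⊤) | OUT=(all ⊤)

Merge at B6: IN[B6] = OUT[B5] = {a: -, b: ⊤, c: ⊤, d: ⊤, e: ⊤, f: ⊤}
Applying B6's transfer function to that IN value gives OUT[B6] (row B6 above).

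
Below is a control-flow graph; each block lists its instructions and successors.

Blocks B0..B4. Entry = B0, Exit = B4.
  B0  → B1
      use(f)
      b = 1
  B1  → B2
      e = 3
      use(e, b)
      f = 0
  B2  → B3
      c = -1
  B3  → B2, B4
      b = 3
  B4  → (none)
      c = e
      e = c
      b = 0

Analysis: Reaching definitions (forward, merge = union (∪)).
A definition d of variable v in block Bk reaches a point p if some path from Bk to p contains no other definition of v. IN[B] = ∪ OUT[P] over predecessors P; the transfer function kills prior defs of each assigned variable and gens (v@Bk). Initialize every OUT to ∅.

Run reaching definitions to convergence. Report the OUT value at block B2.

Per-block solution:
  B0:   IN={}   OUT={b@B0}
  B1:   IN={b@B0}   OUT={b@B0, e@B1, f@B1}
  B2:   IN={b@B0, b@B3, c@B2, e@B1, f@B1}   OUT={b@B0, b@B3, c@B2, e@B1, f@B1}
  B3:   IN={b@B0, b@B3, c@B2, e@B1, f@B1}   OUT={b@B3, c@B2, e@B1, f@B1}
  B4:   IN={b@B3, c@B2, e@B1, f@B1}   OUT={b@B4, c@B4, e@B4, f@B1}

Merge at B2: IN[B2] = OUT[B1] ⊔ OUT[B3] = {b@B0, b@B3, c@B2, e@B1, f@B1}
Applying B2's transfer function to that IN value gives OUT[B2] (row B2 above).

Answer: {b@B0, b@B3, c@B2, e@B1, f@B1}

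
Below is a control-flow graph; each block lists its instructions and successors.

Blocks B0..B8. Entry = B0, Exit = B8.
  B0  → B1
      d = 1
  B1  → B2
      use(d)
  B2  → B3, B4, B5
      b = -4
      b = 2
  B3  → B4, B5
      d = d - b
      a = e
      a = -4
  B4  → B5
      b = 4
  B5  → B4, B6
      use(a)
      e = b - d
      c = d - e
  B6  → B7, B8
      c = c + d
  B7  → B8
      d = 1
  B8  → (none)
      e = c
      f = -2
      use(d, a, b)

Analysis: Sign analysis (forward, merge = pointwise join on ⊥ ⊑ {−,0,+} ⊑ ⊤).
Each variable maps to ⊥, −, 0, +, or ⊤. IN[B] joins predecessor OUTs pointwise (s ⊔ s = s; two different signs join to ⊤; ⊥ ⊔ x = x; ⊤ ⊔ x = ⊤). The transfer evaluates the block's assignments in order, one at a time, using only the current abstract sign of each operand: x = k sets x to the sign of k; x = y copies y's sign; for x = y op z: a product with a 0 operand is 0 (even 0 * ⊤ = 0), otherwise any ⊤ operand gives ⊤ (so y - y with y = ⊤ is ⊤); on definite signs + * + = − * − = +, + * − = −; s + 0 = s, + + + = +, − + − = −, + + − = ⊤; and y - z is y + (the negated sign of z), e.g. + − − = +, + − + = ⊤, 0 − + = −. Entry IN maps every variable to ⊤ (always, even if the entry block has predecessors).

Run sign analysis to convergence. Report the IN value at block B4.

Answer: {a: ⊤, b: +, c: ⊤, d: ⊤, e: ⊤, f: ⊤}

Derivation:
Fixpoint table:
  B0:   IN=(all ⊤)   OUT={d:+; rest ⊤}
  B1:   IN={d:+; rest ⊤}   OUT={d:+; rest ⊤}
  B2:   IN={d:+; rest ⊤}   OUT={b:+, d:+; rest ⊤}
  B3:   IN={b:+, d:+; rest ⊤}   OUT={a:-, b:+; rest ⊤}
  B4:   IN={b:+; rest ⊤}   OUT={b:+; rest ⊤}
  B5:   IN={b:+; rest ⊤}   OUT={b:+; rest ⊤}
  B6:   IN={b:+; rest ⊤}   OUT={b:+; rest ⊤}
  B7:   IN={b:+; rest ⊤}   OUT={b:+, d:+; rest ⊤}
  B8:   IN={b:+; rest ⊤}   OUT={b:+, f:-; rest ⊤}

Merge at B4: IN[B4] = OUT[B2] ⊔ OUT[B3] ⊔ OUT[B5] = {a: ⊤, b: +, c: ⊤, d: ⊤, e: ⊤, f: ⊤}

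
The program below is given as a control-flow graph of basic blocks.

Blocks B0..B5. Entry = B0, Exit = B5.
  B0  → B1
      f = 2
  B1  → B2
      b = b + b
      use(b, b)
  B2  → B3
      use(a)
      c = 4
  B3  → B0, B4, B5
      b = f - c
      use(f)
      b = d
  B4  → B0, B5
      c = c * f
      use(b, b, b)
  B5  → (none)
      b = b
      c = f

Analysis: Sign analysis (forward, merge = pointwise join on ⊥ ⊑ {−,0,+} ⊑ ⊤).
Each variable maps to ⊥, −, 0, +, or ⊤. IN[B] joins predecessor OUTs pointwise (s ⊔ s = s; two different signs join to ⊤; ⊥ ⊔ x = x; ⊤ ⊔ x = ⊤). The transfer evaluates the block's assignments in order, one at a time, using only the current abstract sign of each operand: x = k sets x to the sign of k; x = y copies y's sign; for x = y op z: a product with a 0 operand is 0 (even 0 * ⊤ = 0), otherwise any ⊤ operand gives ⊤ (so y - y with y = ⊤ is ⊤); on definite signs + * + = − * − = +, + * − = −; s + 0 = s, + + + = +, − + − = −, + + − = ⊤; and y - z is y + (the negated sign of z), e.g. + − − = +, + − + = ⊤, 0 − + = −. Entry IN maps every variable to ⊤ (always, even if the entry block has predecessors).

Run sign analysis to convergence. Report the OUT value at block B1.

Answer: {a: ⊤, b: ⊤, c: ⊤, d: ⊤, e: ⊤, f: +}

Derivation:
Per-block solution:
  B0:   IN=(all ⊤)   OUT={f:+; rest ⊤}
  B1:   IN={f:+; rest ⊤}   OUT={f:+; rest ⊤}
  B2:   IN={f:+; rest ⊤}   OUT={c:+, f:+; rest ⊤}
  B3:   IN={c:+, f:+; rest ⊤}   OUT={c:+, f:+; rest ⊤}
  B4:   IN={c:+, f:+; rest ⊤}   OUT={c:+, f:+; rest ⊤}
  B5:   IN={c:+, f:+; rest ⊤}   OUT={c:+, f:+; rest ⊤}

Merge at B1: IN[B1] = OUT[B0] = {a: ⊤, b: ⊤, c: ⊤, d: ⊤, e: ⊤, f: +}
Applying B1's transfer function to that IN value gives OUT[B1] (row B1 above).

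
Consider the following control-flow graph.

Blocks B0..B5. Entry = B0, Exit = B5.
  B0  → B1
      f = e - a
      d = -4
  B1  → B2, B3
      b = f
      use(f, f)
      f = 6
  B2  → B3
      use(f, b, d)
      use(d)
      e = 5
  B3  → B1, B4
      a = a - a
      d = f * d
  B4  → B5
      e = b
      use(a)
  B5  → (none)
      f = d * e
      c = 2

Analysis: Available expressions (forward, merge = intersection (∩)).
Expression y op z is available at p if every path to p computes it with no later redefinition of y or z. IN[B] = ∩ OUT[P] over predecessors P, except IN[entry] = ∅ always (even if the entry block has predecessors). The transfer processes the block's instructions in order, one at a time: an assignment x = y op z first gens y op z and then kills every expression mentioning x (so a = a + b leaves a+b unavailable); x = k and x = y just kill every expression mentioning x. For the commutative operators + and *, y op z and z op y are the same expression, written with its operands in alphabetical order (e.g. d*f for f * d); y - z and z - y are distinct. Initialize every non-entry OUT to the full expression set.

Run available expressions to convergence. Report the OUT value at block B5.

Fixpoint table:
  B0:   IN={}   OUT={e-a}
  B1:   IN={}   OUT={}
  B2:   IN={}   OUT={}
  B3:   IN={}   OUT={}
  B4:   IN={}   OUT={}
  B5:   IN={}   OUT={d*e}

Merge at B5: IN[B5] = OUT[B4] = {}
Applying B5's transfer function to that IN value gives OUT[B5] (row B5 above).

Answer: {d*e}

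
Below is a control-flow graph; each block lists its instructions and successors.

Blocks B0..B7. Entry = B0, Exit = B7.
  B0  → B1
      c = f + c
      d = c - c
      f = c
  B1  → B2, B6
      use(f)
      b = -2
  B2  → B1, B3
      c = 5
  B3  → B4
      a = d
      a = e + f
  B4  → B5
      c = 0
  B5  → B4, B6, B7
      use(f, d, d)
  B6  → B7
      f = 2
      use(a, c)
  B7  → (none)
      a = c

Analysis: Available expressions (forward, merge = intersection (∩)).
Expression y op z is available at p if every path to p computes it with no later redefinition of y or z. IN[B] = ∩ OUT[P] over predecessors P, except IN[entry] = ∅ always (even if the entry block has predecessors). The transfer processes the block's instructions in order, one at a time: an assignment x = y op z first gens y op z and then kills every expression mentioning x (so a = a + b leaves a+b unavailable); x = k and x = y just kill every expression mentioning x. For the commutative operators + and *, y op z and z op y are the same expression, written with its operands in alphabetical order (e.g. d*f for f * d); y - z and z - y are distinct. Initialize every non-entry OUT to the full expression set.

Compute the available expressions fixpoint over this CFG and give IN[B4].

Fixpoint table:
  B0:  IN={}  OUT={c-c}
  B1:  IN={}  OUT={}
  B2:  IN={}  OUT={}
  B3:  IN={}  OUT={e+f}
  B4:  IN={e+f}  OUT={e+f}
  B5:  IN={e+f}  OUT={e+f}
  B6:  IN={}  OUT={}
  B7:  IN={}  OUT={}

Merge at B4: IN[B4] = OUT[B3] ∩ OUT[B5] = {e+f}

Answer: {e+f}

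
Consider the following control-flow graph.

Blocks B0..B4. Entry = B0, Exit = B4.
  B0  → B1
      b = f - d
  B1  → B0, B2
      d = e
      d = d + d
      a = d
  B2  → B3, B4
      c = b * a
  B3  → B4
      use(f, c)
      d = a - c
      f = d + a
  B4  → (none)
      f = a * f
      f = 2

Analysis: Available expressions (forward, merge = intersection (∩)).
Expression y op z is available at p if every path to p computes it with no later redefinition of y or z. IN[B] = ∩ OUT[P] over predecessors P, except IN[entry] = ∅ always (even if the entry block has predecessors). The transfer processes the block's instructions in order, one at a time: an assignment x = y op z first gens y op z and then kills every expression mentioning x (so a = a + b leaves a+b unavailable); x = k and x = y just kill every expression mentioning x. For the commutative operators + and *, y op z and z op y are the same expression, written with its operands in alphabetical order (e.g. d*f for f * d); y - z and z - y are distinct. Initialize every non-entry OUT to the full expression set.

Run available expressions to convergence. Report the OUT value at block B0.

Answer: {f-d}

Derivation:
Per-block solution:
  B0:  IN={}  OUT={f-d}
  B1:  IN={f-d}  OUT={}
  B2:  IN={}  OUT={a*b}
  B3:  IN={a*b}  OUT={a*b, a+d, a-c}
  B4:  IN={a*b}  OUT={a*b}

Merge at B0 (entry node, so the boundary value {} is joined with the incoming edge(s)): IN[B0] = {} ∩ OUT[B1] = {}
Applying B0's transfer function to that IN value gives OUT[B0] (row B0 above).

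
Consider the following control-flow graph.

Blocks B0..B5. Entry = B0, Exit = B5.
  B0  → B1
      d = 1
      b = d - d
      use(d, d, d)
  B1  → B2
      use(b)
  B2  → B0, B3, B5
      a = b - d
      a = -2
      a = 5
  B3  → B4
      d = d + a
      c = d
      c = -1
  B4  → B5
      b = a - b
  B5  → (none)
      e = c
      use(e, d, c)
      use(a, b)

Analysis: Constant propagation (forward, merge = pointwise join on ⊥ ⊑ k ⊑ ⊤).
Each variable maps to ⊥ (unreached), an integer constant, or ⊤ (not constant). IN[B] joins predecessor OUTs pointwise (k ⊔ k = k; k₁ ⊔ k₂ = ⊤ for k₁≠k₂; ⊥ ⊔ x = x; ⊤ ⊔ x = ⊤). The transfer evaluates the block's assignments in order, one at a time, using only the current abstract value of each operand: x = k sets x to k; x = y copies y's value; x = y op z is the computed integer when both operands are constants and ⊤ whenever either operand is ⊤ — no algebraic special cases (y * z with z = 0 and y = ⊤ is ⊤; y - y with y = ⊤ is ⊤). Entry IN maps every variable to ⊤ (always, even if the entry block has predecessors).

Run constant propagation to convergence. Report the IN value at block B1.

Answer: {a: ⊤, b: 0, c: ⊤, d: 1, e: ⊤, f: ⊤}

Working:
Converged values:
  B0:   IN=(all ⊤)   OUT={b:0, d:1; rest ⊤}
  B1:   IN={b:0, d:1; rest ⊤}   OUT={b:0, d:1; rest ⊤}
  B2:   IN={b:0, d:1; rest ⊤}   OUT={a:5, b:0, d:1; rest ⊤}
  B3:   IN={a:5, b:0, d:1; rest ⊤}   OUT={a:5, b:0, c:-1, d:6; rest ⊤}
  B4:   IN={a:5, b:0, c:-1, d:6; rest ⊤}   OUT={a:5, b:5, c:-1, d:6; rest ⊤}
  B5:   IN={a:5; rest ⊤}   OUT={a:5; rest ⊤}

Merge at B1: IN[B1] = OUT[B0] = {a: ⊤, b: 0, c: ⊤, d: 1, e: ⊤, f: ⊤}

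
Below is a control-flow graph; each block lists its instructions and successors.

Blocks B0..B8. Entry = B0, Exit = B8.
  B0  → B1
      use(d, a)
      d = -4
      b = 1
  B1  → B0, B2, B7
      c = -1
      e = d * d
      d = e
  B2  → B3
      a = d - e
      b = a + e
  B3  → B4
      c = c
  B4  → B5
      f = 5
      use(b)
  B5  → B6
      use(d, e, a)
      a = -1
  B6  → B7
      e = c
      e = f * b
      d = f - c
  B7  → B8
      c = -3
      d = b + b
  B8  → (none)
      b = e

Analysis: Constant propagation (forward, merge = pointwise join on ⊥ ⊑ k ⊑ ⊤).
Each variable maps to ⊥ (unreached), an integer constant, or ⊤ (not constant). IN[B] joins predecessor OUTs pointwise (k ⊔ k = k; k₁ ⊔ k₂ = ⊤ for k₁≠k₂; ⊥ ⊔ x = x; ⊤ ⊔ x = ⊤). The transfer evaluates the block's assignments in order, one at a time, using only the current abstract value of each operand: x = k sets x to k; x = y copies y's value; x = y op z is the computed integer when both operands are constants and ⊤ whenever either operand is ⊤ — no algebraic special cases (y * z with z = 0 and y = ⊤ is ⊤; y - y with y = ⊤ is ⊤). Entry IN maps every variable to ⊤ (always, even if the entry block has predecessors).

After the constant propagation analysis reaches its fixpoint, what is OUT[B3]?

Answer: {a: 0, b: 16, c: -1, d: 16, e: 16, f: ⊤}

Derivation:
Converged values:
  B0: | IN=(all ⊤) | OUT={b:1, d:-4; rest ⊤}
  B1: | IN={b:1, d:-4; rest ⊤} | OUT={b:1, c:-1, d:16, e:16; rest ⊤}
  B2: | IN={b:1, c:-1, d:16, e:16; rest ⊤} | OUT={a:0, b:16, c:-1, d:16, e:16; rest ⊤}
  B3: | IN={a:0, b:16, c:-1, d:16, e:16; rest ⊤} | OUT={a:0, b:16, c:-1, d:16, e:16; rest ⊤}
  B4: | IN={a:0, b:16, c:-1, d:16, e:16; rest ⊤} | OUT={a:0, b:16, c:-1, d:16, e:16, f:5; rest ⊤}
  B5: | IN={a:0, b:16, c:-1, d:16, e:16, f:5; rest ⊤} | OUT={a:-1, b:16, c:-1, d:16, e:16, f:5; rest ⊤}
  B6: | IN={a:-1, b:16, c:-1, d:16, e:16, f:5; rest ⊤} | OUT={a:-1, b:16, c:-1, d:6, e:80, f:5; rest ⊤}
  B7: | IN={c:-1; rest ⊤} | OUT={c:-3; rest ⊤}
  B8: | IN={c:-3; rest ⊤} | OUT={c:-3; rest ⊤}

Merge at B3: IN[B3] = OUT[B2] = {a: 0, b: 16, c: -1, d: 16, e: 16, f: ⊤}
Applying B3's transfer function to that IN value gives OUT[B3] (row B3 above).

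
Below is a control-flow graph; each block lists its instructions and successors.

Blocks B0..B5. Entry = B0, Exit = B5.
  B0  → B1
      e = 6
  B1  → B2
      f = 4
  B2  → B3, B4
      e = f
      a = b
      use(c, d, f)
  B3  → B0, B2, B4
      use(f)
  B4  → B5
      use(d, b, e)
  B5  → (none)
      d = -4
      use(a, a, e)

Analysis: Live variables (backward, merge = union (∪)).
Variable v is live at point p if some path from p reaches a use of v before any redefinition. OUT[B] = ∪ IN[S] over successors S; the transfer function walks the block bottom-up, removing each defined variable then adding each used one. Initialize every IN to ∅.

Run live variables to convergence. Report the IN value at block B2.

Per-block solution:
  B0: | IN={b, c, d} | OUT={b, c, d}
  B1: | IN={b, c, d} | OUT={b, c, d, f}
  B2: | IN={b, c, d, f} | OUT={a, b, c, d, e, f}
  B3: | IN={a, b, c, d, e, f} | OUT={a, b, c, d, e, f}
  B4: | IN={a, b, d, e} | OUT={a, e}
  B5: | IN={a, e} | OUT={}

Merge at B2: OUT[B2] = IN[B3] ⊔ IN[B4] = {a, b, c, d, e, f}
Applying B2's transfer function to that OUT value gives IN[B2] (row B2 above).

Answer: {b, c, d, f}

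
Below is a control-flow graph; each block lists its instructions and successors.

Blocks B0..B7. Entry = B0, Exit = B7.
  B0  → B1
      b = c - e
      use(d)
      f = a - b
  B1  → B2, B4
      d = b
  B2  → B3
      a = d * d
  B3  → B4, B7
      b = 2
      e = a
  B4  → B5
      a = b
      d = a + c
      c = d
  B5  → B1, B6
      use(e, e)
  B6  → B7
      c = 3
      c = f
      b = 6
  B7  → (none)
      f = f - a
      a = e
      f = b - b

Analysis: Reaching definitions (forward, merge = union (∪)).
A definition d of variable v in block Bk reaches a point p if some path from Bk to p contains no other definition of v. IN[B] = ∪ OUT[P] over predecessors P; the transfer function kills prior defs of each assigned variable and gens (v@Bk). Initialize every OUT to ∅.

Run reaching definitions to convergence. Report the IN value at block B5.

Fixpoint table:
  B0:  IN={}  OUT={b@B0, f@B0}
  B1:  IN={a@B4, b@B0, b@B3, c@B4, d@B4, e@B3, f@B0}  OUT={a@B4, b@B0, b@B3, c@B4, d@B1, e@B3, f@B0}
  B2:  IN={a@B4, b@B0, b@B3, c@B4, d@B1, e@B3, f@B0}  OUT={a@B2, b@B0, b@B3, c@B4, d@B1, e@B3, f@B0}
  B3:  IN={a@B2, b@B0, b@B3, c@B4, d@B1, e@B3, f@B0}  OUT={a@B2, b@B3, c@B4, d@B1, e@B3, f@B0}
  B4:  IN={a@B2, a@B4, b@B0, b@B3, c@B4, d@B1, e@B3, f@B0}  OUT={a@B4, b@B0, b@B3, c@B4, d@B4, e@B3, f@B0}
  B5:  IN={a@B4, b@B0, b@B3, c@B4, d@B4, e@B3, f@B0}  OUT={a@B4, b@B0, b@B3, c@B4, d@B4, e@B3, f@B0}
  B6:  IN={a@B4, b@B0, b@B3, c@B4, d@B4, e@B3, f@B0}  OUT={a@B4, b@B6, c@B6, d@B4, e@B3, f@B0}
  B7:  IN={a@B2, a@B4, b@B3, b@B6, c@B4, c@B6, d@B1, d@B4, e@B3, f@B0}  OUT={a@B7, b@B3, b@B6, c@B4, c@B6, d@B1, d@B4, e@B3, f@B7}

Merge at B5: IN[B5] = OUT[B4] = {a@B4, b@B0, b@B3, c@B4, d@B4, e@B3, f@B0}

Answer: {a@B4, b@B0, b@B3, c@B4, d@B4, e@B3, f@B0}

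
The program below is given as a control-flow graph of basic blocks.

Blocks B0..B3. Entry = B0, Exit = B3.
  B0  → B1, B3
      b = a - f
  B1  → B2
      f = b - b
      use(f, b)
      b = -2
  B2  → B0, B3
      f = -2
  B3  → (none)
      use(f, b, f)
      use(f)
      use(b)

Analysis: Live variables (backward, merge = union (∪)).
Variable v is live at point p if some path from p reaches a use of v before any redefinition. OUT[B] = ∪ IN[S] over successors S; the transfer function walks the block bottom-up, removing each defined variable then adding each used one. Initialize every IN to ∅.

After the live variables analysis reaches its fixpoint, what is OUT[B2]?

Answer: {a, b, f}

Derivation:
Converged values:
  B0:  IN={a, f}  OUT={a, b, f}
  B1:  IN={a, b}  OUT={a, b}
  B2:  IN={a, b}  OUT={a, b, f}
  B3:  IN={b, f}  OUT={}

Merge at B2: OUT[B2] = IN[B0] ⊔ IN[B3] = {a, b, f}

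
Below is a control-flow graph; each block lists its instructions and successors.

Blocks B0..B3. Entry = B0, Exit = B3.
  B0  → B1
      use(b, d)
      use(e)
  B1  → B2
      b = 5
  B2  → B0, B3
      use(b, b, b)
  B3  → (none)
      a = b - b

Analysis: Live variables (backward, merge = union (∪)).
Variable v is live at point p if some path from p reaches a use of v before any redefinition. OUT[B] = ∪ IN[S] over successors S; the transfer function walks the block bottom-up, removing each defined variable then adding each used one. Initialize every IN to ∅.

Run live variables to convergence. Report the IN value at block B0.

Answer: {b, d, e}

Derivation:
Converged values:
  B0:  IN={b, d, e}  OUT={d, e}
  B1:  IN={d, e}  OUT={b, d, e}
  B2:  IN={b, d, e}  OUT={b, d, e}
  B3:  IN={b}  OUT={}

Merge at B0: OUT[B0] = IN[B1] = {d, e}
Applying B0's transfer function to that OUT value gives IN[B0] (row B0 above).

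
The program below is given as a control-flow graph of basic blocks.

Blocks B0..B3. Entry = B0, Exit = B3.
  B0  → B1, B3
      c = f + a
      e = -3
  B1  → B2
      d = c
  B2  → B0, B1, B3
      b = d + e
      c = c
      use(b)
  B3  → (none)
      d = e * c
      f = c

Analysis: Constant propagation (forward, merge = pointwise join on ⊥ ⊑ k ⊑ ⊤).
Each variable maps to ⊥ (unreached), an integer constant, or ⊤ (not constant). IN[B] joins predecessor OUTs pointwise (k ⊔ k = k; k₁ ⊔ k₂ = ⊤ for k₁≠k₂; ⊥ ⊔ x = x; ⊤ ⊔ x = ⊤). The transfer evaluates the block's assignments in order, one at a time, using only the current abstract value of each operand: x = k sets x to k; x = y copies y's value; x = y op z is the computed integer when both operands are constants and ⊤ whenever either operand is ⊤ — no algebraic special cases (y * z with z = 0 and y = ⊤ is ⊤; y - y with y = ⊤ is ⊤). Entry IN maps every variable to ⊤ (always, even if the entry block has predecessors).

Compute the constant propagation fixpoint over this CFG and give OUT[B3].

Per-block solution:
  B0: | IN=(all ⊤) | OUT={e:-3; rest ⊤}
  B1: | IN={e:-3; rest ⊤} | OUT={e:-3; rest ⊤}
  B2: | IN={e:-3; rest ⊤} | OUT={e:-3; rest ⊤}
  B3: | IN={e:-3; rest ⊤} | OUT={e:-3; rest ⊤}

Merge at B3: IN[B3] = OUT[B0] ⊔ OUT[B2] = {a: ⊤, b: ⊤, c: ⊤, d: ⊤, e: -3, f: ⊤}
Applying B3's transfer function to that IN value gives OUT[B3] (row B3 above).

Answer: {a: ⊤, b: ⊤, c: ⊤, d: ⊤, e: -3, f: ⊤}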